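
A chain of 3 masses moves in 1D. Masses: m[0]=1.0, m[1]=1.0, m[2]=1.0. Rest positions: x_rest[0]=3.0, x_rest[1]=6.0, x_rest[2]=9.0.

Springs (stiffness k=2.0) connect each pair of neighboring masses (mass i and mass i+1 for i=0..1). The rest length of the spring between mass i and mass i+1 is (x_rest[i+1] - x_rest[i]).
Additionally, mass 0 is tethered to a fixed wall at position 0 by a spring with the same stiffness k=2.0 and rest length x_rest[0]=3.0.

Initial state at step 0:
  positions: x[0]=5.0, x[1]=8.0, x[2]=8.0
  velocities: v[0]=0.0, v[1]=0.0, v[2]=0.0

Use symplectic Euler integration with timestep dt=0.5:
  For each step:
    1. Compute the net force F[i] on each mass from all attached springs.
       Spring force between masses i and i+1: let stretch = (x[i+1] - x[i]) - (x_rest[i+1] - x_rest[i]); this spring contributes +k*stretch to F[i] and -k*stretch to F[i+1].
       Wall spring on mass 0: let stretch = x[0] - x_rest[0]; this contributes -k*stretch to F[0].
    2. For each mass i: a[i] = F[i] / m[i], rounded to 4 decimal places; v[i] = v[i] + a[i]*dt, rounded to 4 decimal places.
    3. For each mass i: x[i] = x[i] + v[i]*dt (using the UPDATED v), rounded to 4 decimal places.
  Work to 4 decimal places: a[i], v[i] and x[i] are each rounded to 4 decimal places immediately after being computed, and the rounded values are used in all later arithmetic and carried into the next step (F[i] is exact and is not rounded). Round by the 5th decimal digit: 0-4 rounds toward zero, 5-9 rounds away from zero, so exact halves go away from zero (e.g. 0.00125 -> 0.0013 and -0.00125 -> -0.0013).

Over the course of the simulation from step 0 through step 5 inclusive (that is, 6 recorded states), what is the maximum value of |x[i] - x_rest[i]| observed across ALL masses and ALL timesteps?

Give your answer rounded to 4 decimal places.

Answer: 2.1250

Derivation:
Step 0: x=[5.0000 8.0000 8.0000] v=[0.0000 0.0000 0.0000]
Step 1: x=[4.0000 6.5000 9.5000] v=[-2.0000 -3.0000 3.0000]
Step 2: x=[2.2500 5.2500 11.0000] v=[-3.5000 -2.5000 3.0000]
Step 3: x=[0.8750 5.3750 11.1250] v=[-2.7500 0.2500 0.2500]
Step 4: x=[1.3125 6.1250 9.8750] v=[0.8750 1.5000 -2.5000]
Step 5: x=[3.5000 6.3438 8.2500] v=[4.3750 0.4375 -3.2500]
Max displacement = 2.1250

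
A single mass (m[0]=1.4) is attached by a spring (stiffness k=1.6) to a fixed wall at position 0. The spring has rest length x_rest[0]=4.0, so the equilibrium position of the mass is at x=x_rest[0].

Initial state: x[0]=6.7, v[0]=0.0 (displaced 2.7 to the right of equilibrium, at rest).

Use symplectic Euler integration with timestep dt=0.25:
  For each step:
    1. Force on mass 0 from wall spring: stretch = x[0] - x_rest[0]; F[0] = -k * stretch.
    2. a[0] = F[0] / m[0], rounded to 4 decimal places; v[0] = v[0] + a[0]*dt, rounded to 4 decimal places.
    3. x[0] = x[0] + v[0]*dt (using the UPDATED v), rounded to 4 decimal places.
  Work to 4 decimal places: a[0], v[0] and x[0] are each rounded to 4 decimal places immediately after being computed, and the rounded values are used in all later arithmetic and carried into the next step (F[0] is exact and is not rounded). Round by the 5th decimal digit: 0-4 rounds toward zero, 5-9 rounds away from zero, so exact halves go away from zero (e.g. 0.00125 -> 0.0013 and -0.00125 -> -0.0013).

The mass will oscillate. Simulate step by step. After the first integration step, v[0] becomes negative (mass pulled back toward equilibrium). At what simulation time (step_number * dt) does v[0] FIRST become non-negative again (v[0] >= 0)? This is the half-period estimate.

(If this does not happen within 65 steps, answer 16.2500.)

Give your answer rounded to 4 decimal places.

Answer: 3.0000

Derivation:
Step 0: x=[6.7000] v=[0.0000]
Step 1: x=[6.5072] v=[-0.7714]
Step 2: x=[6.1353] v=[-1.4878]
Step 3: x=[5.6108] v=[-2.0979]
Step 4: x=[4.9713] v=[-2.5581]
Step 5: x=[4.2624] v=[-2.8356]
Step 6: x=[3.5348] v=[-2.9106]
Step 7: x=[2.8404] v=[-2.7777]
Step 8: x=[2.2288] v=[-2.4464]
Step 9: x=[1.7437] v=[-1.9404]
Step 10: x=[1.4198] v=[-1.2958]
Step 11: x=[1.2802] v=[-0.5586]
Step 12: x=[1.3348] v=[0.2185]
First v>=0 after going negative at step 12, time=3.0000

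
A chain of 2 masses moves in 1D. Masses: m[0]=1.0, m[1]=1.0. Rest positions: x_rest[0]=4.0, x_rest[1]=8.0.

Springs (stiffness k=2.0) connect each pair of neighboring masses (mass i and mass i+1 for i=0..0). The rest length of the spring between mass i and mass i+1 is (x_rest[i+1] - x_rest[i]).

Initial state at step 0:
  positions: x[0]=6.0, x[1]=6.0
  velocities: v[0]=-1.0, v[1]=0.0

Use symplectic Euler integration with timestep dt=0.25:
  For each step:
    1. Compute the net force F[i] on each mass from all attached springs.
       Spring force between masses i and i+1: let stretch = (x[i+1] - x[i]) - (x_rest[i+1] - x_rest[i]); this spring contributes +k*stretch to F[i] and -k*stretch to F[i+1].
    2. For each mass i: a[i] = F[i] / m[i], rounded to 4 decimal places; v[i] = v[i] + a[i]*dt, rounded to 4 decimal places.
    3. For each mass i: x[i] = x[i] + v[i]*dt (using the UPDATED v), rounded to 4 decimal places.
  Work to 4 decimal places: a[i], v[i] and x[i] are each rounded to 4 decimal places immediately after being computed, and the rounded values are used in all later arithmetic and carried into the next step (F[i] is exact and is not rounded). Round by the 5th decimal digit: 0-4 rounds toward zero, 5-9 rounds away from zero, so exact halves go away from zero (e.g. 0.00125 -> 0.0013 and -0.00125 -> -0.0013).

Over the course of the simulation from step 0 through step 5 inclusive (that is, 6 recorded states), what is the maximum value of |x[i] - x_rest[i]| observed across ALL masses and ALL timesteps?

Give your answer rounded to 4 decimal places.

Step 0: x=[6.0000 6.0000] v=[-1.0000 0.0000]
Step 1: x=[5.2500 6.5000] v=[-3.0000 2.0000]
Step 2: x=[4.1563 7.3438] v=[-4.3750 3.3750]
Step 3: x=[2.9610 8.2891] v=[-4.7813 3.7813]
Step 4: x=[1.9317 9.0684] v=[-4.1173 3.1173]
Step 5: x=[1.2945 9.4557] v=[-2.5490 1.5490]
Max displacement = 2.7055

Answer: 2.7055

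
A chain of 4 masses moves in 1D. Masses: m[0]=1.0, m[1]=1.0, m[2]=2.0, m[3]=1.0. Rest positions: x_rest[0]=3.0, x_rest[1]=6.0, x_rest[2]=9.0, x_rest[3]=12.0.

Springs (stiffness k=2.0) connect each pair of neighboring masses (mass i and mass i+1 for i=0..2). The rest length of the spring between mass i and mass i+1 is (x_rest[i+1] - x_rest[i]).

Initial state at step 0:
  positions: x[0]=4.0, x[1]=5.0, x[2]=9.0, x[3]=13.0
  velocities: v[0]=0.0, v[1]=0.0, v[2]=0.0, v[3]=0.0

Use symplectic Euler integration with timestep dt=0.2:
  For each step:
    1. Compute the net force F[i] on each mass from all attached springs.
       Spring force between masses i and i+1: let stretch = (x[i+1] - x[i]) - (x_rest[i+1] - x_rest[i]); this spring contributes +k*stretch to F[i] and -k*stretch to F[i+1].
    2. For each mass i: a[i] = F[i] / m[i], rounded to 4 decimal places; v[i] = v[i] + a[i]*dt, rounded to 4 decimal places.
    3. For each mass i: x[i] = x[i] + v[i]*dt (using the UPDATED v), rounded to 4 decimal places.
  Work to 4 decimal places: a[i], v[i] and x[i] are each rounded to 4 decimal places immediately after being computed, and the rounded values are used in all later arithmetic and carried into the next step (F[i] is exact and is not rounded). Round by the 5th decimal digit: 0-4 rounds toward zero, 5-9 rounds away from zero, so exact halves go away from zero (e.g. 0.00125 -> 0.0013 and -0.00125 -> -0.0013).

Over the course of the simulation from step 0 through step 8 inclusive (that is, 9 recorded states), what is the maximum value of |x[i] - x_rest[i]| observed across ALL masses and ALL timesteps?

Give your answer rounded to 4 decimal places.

Answer: 1.2949

Derivation:
Step 0: x=[4.0000 5.0000 9.0000 13.0000] v=[0.0000 0.0000 0.0000 0.0000]
Step 1: x=[3.8400 5.2400 9.0000 12.9200] v=[-0.8000 1.2000 0.0000 -0.4000]
Step 2: x=[3.5520 5.6688 9.0064 12.7664] v=[-1.4400 2.1440 0.0320 -0.7680]
Step 3: x=[3.1933 6.1953 9.0297 12.5520] v=[-1.7933 2.6323 0.1165 -1.0720]
Step 4: x=[2.8348 6.7084 9.0805 12.2958] v=[-1.7925 2.5653 0.2541 -1.2809]
Step 5: x=[2.5462 7.1013 9.1650 12.0224] v=[-1.4431 1.9647 0.4227 -1.3670]
Step 6: x=[2.3820 7.2949 9.2813 11.7604] v=[-0.8211 0.9681 0.5814 -1.3100]
Step 7: x=[2.3708 7.2544 9.4173 11.5401] v=[-0.0559 -0.2025 0.6799 -1.1016]
Step 8: x=[2.5103 6.9962 9.5517 11.3900] v=[0.6975 -1.2908 0.6719 -0.7507]
Max displacement = 1.2949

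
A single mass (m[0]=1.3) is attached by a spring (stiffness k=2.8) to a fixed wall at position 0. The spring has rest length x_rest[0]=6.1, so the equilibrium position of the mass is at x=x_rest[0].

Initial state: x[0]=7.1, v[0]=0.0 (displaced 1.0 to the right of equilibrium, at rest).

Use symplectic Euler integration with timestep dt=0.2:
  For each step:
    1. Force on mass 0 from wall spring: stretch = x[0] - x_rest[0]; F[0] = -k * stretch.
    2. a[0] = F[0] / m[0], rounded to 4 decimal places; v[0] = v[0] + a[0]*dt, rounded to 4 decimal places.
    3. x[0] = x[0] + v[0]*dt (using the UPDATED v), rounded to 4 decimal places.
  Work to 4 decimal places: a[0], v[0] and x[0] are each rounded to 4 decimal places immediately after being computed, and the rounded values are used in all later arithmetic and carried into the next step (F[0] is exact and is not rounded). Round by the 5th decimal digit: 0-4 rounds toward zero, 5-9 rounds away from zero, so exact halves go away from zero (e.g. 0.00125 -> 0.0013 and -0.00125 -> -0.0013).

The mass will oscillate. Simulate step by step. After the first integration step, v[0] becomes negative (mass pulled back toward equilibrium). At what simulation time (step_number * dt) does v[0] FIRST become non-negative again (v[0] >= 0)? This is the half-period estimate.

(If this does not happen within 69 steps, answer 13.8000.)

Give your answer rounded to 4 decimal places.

Answer: 2.2000

Derivation:
Step 0: x=[7.1000] v=[0.0000]
Step 1: x=[7.0138] v=[-0.4308]
Step 2: x=[6.8489] v=[-0.8244]
Step 3: x=[6.6195] v=[-1.1470]
Step 4: x=[6.3453] v=[-1.3708]
Step 5: x=[6.0500] v=[-1.4765]
Step 6: x=[5.7590] v=[-1.4550]
Step 7: x=[5.4974] v=[-1.3081]
Step 8: x=[5.2877] v=[-1.0485]
Step 9: x=[5.1480] v=[-0.6986]
Step 10: x=[5.0903] v=[-0.2885]
Step 11: x=[5.1196] v=[0.1464]
First v>=0 after going negative at step 11, time=2.2000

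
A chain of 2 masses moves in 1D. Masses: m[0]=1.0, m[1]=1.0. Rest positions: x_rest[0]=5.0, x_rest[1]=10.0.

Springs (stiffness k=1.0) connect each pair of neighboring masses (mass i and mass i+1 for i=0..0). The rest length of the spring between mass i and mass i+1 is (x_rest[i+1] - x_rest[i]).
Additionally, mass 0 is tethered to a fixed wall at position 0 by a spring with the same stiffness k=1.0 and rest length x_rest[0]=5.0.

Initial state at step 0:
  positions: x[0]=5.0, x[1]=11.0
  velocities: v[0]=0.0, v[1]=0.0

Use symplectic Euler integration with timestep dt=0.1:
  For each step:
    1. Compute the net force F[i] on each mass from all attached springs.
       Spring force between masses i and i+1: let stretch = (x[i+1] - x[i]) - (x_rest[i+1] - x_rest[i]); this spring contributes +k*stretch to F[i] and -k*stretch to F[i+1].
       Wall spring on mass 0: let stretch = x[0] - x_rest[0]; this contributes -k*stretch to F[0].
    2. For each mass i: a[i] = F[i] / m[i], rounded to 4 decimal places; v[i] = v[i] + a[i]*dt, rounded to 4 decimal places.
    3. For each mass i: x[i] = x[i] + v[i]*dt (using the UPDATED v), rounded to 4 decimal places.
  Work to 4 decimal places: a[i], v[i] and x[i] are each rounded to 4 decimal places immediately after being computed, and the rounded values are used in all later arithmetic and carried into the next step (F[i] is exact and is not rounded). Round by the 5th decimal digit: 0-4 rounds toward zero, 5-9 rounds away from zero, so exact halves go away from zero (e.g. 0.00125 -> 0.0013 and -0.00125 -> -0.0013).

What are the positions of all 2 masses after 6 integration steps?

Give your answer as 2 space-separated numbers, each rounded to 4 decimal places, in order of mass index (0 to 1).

Answer: 5.1897 10.8036

Derivation:
Step 0: x=[5.0000 11.0000] v=[0.0000 0.0000]
Step 1: x=[5.0100 10.9900] v=[0.1000 -0.1000]
Step 2: x=[5.0297 10.9702] v=[0.1970 -0.1980]
Step 3: x=[5.0585 10.9410] v=[0.2881 -0.2921]
Step 4: x=[5.0956 10.9030] v=[0.3705 -0.3804]
Step 5: x=[5.1398 10.8569] v=[0.4417 -0.4611]
Step 6: x=[5.1897 10.8036] v=[0.4994 -0.5328]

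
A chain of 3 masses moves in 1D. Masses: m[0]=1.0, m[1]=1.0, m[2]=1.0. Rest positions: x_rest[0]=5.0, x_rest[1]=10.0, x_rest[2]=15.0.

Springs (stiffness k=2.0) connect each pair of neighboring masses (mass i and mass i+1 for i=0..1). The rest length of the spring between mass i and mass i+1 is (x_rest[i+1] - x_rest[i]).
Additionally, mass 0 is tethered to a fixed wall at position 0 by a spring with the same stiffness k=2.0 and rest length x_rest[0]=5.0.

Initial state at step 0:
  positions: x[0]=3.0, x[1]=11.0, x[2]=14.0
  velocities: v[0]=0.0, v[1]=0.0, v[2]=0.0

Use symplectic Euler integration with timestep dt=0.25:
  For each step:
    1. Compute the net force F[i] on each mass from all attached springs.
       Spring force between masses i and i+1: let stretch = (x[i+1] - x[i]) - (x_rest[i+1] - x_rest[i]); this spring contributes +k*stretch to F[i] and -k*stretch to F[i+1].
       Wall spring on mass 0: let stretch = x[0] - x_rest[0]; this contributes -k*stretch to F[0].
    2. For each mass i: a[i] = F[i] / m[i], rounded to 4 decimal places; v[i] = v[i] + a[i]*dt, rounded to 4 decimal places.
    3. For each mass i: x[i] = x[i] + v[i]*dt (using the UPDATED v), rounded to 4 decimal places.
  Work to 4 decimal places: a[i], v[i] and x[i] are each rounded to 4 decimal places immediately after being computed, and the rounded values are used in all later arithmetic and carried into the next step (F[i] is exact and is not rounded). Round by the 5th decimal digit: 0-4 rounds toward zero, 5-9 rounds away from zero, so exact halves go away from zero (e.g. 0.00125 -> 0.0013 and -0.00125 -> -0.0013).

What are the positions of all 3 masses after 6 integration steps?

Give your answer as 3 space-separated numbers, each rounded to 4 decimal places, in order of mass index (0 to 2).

Step 0: x=[3.0000 11.0000 14.0000] v=[0.0000 0.0000 0.0000]
Step 1: x=[3.6250 10.3750 14.2500] v=[2.5000 -2.5000 1.0000]
Step 2: x=[4.6406 9.3906 14.6406] v=[4.0625 -3.9375 1.5625]
Step 3: x=[5.6699 8.4687 15.0000] v=[4.1172 -3.6875 1.4375]
Step 4: x=[6.3403 8.0134 15.1680] v=[2.6817 -1.8213 0.6719]
Step 5: x=[6.4273 8.2433 15.0667] v=[0.3481 0.9195 -0.4054]
Step 6: x=[5.9379 9.0991 14.7374] v=[-1.9576 3.4232 -1.3171]

Answer: 5.9379 9.0991 14.7374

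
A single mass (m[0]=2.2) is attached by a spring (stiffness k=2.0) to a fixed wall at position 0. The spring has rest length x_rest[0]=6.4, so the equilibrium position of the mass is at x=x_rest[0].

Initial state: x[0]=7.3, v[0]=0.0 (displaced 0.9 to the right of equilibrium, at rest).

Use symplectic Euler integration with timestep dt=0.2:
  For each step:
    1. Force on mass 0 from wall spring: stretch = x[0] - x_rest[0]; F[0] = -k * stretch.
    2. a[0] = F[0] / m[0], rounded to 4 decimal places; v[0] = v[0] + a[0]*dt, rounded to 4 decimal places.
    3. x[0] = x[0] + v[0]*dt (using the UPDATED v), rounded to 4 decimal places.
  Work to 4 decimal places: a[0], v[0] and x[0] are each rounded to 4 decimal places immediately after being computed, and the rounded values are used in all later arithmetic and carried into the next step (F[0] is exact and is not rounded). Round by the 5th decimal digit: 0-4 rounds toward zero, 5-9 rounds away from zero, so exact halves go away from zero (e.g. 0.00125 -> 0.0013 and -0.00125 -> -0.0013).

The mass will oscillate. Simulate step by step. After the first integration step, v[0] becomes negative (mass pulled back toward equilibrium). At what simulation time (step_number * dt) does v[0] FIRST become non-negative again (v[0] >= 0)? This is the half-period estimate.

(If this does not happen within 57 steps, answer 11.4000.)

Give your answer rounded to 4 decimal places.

Step 0: x=[7.3000] v=[0.0000]
Step 1: x=[7.2673] v=[-0.1636]
Step 2: x=[7.2030] v=[-0.3213]
Step 3: x=[7.1095] v=[-0.4673]
Step 4: x=[6.9902] v=[-0.5963]
Step 5: x=[6.8495] v=[-0.7036]
Step 6: x=[6.6924] v=[-0.7853]
Step 7: x=[6.5247] v=[-0.8385]
Step 8: x=[6.3525] v=[-0.8612]
Step 9: x=[6.1820] v=[-0.8526]
Step 10: x=[6.0194] v=[-0.8130]
Step 11: x=[5.8706] v=[-0.7438]
Step 12: x=[5.7411] v=[-0.6475]
Step 13: x=[5.6356] v=[-0.5277]
Step 14: x=[5.5579] v=[-0.3887]
Step 15: x=[5.5108] v=[-0.2356]
Step 16: x=[5.4960] v=[-0.0739]
Step 17: x=[5.5141] v=[0.0905]
First v>=0 after going negative at step 17, time=3.4000

Answer: 3.4000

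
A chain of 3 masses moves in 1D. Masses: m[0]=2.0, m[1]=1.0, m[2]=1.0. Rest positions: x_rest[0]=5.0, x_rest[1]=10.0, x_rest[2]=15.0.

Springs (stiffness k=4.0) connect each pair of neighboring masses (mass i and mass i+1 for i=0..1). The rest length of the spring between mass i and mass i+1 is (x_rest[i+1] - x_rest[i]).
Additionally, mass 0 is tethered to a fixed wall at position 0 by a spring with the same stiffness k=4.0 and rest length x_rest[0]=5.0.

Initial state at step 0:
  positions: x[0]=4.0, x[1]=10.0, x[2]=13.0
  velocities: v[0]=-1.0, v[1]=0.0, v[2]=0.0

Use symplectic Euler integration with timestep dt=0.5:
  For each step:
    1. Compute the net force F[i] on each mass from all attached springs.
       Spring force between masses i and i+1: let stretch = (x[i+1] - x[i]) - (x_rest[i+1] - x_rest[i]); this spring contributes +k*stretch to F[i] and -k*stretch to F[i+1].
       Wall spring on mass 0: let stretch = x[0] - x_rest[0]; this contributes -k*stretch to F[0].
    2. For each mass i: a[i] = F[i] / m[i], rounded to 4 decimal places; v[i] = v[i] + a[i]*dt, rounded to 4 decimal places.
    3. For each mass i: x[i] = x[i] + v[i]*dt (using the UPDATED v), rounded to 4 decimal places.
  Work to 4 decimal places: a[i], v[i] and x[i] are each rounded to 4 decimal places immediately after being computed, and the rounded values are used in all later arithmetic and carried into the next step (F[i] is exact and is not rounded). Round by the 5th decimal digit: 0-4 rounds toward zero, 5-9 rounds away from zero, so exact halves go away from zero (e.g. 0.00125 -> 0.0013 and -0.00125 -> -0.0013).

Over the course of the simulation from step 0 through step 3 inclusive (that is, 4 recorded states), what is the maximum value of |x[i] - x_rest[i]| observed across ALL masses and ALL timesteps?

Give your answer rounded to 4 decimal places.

Step 0: x=[4.0000 10.0000 13.0000] v=[-1.0000 0.0000 0.0000]
Step 1: x=[4.5000 7.0000 15.0000] v=[1.0000 -6.0000 4.0000]
Step 2: x=[4.0000 9.5000 14.0000] v=[-1.0000 5.0000 -2.0000]
Step 3: x=[4.2500 11.0000 13.5000] v=[0.5000 3.0000 -1.0000]
Max displacement = 3.0000

Answer: 3.0000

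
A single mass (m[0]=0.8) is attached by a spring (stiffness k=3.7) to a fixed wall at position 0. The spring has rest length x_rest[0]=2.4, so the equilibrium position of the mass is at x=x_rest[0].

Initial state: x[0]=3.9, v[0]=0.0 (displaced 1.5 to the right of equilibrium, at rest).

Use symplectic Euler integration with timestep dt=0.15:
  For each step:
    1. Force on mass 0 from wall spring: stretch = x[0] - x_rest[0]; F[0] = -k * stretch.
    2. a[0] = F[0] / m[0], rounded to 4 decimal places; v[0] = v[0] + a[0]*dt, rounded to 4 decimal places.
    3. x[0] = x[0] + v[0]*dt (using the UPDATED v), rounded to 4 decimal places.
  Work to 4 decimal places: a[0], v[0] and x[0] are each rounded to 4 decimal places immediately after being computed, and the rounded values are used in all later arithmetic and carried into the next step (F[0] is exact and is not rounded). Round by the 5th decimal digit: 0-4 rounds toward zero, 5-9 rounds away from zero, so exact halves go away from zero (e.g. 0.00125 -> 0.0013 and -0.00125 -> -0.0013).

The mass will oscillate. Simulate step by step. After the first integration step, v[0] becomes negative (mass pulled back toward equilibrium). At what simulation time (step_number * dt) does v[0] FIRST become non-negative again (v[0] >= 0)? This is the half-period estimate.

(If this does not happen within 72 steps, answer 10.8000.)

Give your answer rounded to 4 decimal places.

Answer: 1.5000

Derivation:
Step 0: x=[3.9000] v=[0.0000]
Step 1: x=[3.7439] v=[-1.0406]
Step 2: x=[3.4480] v=[-1.9729]
Step 3: x=[3.0430] v=[-2.7000]
Step 4: x=[2.5711] v=[-3.1461]
Step 5: x=[2.0814] v=[-3.2648]
Step 6: x=[1.6248] v=[-3.0438]
Step 7: x=[1.2489] v=[-2.5060]
Step 8: x=[0.9928] v=[-1.7074]
Step 9: x=[0.8831] v=[-0.7312]
Step 10: x=[0.9313] v=[0.3212]
First v>=0 after going negative at step 10, time=1.5000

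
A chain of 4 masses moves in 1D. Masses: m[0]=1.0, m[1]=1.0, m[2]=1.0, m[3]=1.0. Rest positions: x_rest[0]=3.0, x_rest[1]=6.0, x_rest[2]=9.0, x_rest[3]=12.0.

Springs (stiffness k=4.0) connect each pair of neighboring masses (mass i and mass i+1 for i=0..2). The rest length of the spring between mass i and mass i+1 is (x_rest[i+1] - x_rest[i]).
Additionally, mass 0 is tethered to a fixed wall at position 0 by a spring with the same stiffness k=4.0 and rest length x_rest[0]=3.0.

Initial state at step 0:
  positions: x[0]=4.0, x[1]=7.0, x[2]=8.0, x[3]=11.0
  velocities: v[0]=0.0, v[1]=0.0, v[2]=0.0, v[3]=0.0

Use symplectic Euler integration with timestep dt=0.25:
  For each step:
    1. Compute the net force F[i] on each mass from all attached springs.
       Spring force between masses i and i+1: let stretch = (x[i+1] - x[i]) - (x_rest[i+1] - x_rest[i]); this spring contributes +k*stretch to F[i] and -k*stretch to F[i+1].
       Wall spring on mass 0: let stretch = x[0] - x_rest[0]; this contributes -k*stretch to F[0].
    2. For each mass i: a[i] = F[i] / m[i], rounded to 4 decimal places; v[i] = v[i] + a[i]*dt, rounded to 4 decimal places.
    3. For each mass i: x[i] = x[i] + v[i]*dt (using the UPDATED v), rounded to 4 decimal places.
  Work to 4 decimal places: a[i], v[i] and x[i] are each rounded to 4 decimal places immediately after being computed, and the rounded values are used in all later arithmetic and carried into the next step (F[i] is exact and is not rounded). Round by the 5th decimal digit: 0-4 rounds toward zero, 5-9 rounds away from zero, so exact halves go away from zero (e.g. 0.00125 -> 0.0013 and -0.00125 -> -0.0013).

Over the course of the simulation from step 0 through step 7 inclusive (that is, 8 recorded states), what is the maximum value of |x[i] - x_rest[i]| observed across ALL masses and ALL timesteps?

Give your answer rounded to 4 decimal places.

Answer: 1.3711

Derivation:
Step 0: x=[4.0000 7.0000 8.0000 11.0000] v=[0.0000 0.0000 0.0000 0.0000]
Step 1: x=[3.7500 6.5000 8.5000 11.0000] v=[-1.0000 -2.0000 2.0000 0.0000]
Step 2: x=[3.2500 5.8125 9.1250 11.1250] v=[-2.0000 -2.7500 2.5000 0.5000]
Step 3: x=[2.5781 5.3125 9.4219 11.5000] v=[-2.6875 -2.0000 1.1875 1.5000]
Step 4: x=[1.9453 5.1563 9.2110 12.1055] v=[-2.5312 -0.6250 -0.8438 2.4219]
Step 5: x=[1.6289 5.2110 8.7100 12.7374] v=[-1.2655 0.2187 -2.0040 2.5274]
Step 6: x=[1.8008 5.2449 8.3411 13.1124] v=[0.6877 0.1356 -1.4756 1.5000]
Step 7: x=[2.3836 5.1918 8.3910 13.0446] v=[2.3310 -0.2123 0.1995 -0.2713]
Max displacement = 1.3711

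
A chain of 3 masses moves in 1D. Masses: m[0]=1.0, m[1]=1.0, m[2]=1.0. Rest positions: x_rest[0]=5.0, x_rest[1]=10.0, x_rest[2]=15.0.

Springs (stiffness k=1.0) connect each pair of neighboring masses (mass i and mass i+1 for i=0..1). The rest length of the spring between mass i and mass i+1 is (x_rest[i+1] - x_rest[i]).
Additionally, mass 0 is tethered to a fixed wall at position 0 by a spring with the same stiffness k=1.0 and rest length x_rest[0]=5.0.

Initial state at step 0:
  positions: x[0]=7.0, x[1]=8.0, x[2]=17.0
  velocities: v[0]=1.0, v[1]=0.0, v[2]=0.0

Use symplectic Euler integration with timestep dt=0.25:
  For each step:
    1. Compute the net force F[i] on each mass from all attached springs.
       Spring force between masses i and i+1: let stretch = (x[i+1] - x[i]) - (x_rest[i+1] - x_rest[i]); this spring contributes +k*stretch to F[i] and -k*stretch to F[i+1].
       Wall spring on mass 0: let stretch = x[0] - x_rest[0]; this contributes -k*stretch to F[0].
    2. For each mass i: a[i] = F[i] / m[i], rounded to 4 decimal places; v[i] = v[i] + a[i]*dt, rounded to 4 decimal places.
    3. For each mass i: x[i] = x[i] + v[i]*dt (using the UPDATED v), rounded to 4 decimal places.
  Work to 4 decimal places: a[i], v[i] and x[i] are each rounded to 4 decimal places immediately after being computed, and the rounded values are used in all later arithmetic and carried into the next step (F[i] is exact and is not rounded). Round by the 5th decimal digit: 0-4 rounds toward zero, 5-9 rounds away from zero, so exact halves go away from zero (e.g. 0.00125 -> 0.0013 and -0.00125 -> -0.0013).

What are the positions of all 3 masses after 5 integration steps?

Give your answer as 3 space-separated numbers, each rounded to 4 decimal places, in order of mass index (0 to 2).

Answer: 4.4081 12.7203 14.6654

Derivation:
Step 0: x=[7.0000 8.0000 17.0000] v=[1.0000 0.0000 0.0000]
Step 1: x=[6.8750 8.5000 16.7500] v=[-0.5000 2.0000 -1.0000]
Step 2: x=[6.4219 9.4141 16.2969] v=[-1.8125 3.6563 -1.8125]
Step 3: x=[5.7544 10.5714 15.7261] v=[-2.6699 4.6290 -2.2832]
Step 4: x=[5.0283 11.7498 15.1456] v=[-2.9043 4.7134 -2.3219]
Step 5: x=[4.4081 12.7203 14.6654] v=[-2.4810 3.8820 -1.9209]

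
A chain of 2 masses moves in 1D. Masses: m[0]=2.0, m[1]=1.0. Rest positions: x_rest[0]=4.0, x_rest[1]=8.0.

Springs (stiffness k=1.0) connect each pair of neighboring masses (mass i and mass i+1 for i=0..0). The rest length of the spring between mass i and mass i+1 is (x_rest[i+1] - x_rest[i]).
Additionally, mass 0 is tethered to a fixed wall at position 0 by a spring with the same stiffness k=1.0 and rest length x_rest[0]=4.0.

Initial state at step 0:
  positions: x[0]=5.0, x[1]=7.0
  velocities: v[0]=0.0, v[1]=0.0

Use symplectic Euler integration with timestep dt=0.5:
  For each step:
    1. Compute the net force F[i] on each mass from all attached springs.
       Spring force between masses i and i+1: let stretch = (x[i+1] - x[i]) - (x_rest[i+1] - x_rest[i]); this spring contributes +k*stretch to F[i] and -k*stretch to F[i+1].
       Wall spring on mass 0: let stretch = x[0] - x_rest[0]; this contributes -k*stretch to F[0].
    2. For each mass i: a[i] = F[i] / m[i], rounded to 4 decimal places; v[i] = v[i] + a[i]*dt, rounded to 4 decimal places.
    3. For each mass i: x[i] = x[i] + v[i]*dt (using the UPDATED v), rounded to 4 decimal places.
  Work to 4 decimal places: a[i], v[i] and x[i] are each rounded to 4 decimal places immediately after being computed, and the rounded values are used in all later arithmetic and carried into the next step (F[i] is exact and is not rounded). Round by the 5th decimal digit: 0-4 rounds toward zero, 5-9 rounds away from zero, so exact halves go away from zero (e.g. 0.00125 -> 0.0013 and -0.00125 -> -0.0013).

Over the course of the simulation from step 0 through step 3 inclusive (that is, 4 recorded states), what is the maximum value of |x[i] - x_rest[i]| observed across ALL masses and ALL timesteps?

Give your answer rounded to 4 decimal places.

Answer: 1.0001

Derivation:
Step 0: x=[5.0000 7.0000] v=[0.0000 0.0000]
Step 1: x=[4.6250 7.5000] v=[-0.7500 1.0000]
Step 2: x=[4.0313 8.2813] v=[-1.1875 1.5625]
Step 3: x=[3.4649 9.0001] v=[-1.1328 1.4375]
Max displacement = 1.0001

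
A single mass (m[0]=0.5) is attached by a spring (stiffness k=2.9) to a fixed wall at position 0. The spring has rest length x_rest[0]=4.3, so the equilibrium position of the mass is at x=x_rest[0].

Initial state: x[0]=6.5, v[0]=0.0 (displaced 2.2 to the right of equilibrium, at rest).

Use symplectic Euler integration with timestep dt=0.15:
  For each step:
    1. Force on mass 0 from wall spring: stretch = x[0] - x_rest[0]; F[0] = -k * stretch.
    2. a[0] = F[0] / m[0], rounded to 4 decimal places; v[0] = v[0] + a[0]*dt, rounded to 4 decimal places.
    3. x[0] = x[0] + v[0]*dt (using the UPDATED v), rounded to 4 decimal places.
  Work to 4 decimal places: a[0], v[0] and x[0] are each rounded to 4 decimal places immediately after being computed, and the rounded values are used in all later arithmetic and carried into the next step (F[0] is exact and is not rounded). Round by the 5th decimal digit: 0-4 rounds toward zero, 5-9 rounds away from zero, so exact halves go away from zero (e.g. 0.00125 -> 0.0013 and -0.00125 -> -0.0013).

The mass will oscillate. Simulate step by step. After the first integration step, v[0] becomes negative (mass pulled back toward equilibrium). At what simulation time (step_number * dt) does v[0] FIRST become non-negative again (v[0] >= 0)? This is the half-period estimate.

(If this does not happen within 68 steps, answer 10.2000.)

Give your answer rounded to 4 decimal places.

Answer: 1.3500

Derivation:
Step 0: x=[6.5000] v=[0.0000]
Step 1: x=[6.2129] v=[-1.9140]
Step 2: x=[5.6762] v=[-3.5782]
Step 3: x=[4.9599] v=[-4.7755]
Step 4: x=[4.1575] v=[-5.3496]
Step 5: x=[3.3737] v=[-5.2256]
Step 6: x=[2.7107] v=[-4.4197]
Step 7: x=[2.2552] v=[-3.0370]
Step 8: x=[2.0665] v=[-1.2580]
Step 9: x=[2.1693] v=[0.6851]
First v>=0 after going negative at step 9, time=1.3500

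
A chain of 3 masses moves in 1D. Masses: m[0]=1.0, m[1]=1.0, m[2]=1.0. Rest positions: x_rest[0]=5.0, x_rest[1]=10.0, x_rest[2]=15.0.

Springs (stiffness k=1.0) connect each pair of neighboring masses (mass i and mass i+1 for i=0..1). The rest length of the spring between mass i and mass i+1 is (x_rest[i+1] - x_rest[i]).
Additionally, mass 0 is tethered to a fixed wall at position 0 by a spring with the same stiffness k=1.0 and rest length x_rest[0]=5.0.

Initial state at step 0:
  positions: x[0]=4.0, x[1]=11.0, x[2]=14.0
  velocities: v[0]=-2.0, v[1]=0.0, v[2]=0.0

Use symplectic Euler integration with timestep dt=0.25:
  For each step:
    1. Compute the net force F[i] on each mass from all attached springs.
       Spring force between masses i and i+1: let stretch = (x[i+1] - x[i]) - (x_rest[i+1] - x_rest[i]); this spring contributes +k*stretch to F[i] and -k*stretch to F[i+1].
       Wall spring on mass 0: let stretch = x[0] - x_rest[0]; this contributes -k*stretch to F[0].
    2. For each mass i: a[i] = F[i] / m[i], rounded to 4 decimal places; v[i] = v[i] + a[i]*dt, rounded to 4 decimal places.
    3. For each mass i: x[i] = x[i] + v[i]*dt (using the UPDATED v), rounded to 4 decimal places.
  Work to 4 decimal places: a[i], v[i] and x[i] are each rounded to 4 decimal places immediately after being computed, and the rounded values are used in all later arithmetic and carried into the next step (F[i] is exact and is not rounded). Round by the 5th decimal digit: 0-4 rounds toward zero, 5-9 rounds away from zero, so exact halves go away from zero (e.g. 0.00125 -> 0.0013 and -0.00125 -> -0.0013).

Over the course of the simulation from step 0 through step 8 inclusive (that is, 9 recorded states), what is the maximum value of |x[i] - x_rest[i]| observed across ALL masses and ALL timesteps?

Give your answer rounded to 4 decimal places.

Answer: 2.3910

Derivation:
Step 0: x=[4.0000 11.0000 14.0000] v=[-2.0000 0.0000 0.0000]
Step 1: x=[3.6875 10.7500 14.1250] v=[-1.2500 -1.0000 0.5000]
Step 2: x=[3.5859 10.2695 14.3516] v=[-0.4063 -1.9219 0.9063]
Step 3: x=[3.6779 9.6264 14.6356] v=[0.3681 -2.5723 1.1358]
Step 4: x=[3.9119 8.9246 14.9190] v=[0.9358 -2.8071 1.1335]
Step 5: x=[4.2147 8.2842 15.1402] v=[1.2110 -2.5617 0.8849]
Step 6: x=[4.5084 7.8179 15.2454] v=[1.1747 -1.8651 0.4209]
Step 7: x=[4.7272 7.6090 15.1989] v=[0.8750 -0.8356 -0.1860]
Step 8: x=[4.8306 7.6944 14.9905] v=[0.4137 0.3414 -0.8335]
Max displacement = 2.3910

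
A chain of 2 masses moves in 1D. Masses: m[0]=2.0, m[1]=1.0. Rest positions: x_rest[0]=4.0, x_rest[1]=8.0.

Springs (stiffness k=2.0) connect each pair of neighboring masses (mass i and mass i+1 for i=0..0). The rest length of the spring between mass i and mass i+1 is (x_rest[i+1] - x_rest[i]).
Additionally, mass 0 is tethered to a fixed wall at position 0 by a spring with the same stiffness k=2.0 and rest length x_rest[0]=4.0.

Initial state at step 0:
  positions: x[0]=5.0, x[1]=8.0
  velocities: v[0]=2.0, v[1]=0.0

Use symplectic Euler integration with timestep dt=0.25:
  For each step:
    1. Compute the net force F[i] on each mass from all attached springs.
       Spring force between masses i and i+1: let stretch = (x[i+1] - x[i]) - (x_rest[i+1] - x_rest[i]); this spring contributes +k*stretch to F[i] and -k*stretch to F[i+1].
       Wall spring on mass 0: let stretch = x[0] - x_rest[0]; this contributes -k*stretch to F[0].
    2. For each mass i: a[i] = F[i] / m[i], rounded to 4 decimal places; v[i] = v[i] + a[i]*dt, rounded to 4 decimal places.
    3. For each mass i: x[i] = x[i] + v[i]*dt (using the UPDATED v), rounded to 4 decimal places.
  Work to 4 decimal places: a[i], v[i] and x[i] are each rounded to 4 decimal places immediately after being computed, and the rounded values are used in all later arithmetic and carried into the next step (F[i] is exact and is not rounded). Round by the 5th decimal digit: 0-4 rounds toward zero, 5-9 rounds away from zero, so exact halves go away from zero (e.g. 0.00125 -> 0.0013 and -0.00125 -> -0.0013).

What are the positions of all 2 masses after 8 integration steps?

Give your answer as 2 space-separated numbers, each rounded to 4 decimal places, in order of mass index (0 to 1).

Answer: 4.6238 10.7455

Derivation:
Step 0: x=[5.0000 8.0000] v=[2.0000 0.0000]
Step 1: x=[5.3750 8.1250] v=[1.5000 0.5000]
Step 2: x=[5.5860 8.4063] v=[0.8438 1.1250]
Step 3: x=[5.6241 8.8350] v=[0.1524 1.7149]
Step 4: x=[5.5114 9.3624] v=[-0.4509 2.1095]
Step 5: x=[5.2949 9.9084] v=[-0.8660 2.1840]
Step 6: x=[5.0358 10.3777] v=[-1.0364 1.8773]
Step 7: x=[4.7958 10.6793] v=[-0.9599 1.2064]
Step 8: x=[4.6238 10.7455] v=[-0.6880 0.2647]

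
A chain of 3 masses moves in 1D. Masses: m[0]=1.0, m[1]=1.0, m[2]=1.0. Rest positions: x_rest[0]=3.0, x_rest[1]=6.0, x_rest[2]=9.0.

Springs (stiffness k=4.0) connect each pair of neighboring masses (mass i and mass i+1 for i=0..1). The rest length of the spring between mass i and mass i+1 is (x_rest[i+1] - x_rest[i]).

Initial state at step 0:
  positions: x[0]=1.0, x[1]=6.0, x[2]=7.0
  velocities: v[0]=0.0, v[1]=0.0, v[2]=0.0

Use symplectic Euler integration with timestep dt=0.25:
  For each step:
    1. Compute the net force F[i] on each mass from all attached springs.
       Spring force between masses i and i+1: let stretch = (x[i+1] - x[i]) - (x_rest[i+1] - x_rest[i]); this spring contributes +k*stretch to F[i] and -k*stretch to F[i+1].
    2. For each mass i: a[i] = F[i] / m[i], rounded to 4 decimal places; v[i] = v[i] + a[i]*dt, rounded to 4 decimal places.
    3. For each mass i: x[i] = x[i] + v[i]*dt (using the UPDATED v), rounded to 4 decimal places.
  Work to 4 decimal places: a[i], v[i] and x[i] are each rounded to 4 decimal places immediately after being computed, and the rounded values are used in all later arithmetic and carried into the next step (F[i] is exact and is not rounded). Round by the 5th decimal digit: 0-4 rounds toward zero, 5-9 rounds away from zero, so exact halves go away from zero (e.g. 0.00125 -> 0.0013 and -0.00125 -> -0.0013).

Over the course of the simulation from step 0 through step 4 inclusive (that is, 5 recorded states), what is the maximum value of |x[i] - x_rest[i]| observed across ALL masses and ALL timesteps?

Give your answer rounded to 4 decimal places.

Answer: 2.8125

Derivation:
Step 0: x=[1.0000 6.0000 7.0000] v=[0.0000 0.0000 0.0000]
Step 1: x=[1.5000 5.0000 7.5000] v=[2.0000 -4.0000 2.0000]
Step 2: x=[2.1250 3.7500 8.1250] v=[2.5000 -5.0000 2.5000]
Step 3: x=[2.4063 3.1875 8.4063] v=[1.1250 -2.2500 1.1250]
Step 4: x=[2.1329 3.7344 8.1329] v=[-1.0938 2.1876 -1.0938]
Max displacement = 2.8125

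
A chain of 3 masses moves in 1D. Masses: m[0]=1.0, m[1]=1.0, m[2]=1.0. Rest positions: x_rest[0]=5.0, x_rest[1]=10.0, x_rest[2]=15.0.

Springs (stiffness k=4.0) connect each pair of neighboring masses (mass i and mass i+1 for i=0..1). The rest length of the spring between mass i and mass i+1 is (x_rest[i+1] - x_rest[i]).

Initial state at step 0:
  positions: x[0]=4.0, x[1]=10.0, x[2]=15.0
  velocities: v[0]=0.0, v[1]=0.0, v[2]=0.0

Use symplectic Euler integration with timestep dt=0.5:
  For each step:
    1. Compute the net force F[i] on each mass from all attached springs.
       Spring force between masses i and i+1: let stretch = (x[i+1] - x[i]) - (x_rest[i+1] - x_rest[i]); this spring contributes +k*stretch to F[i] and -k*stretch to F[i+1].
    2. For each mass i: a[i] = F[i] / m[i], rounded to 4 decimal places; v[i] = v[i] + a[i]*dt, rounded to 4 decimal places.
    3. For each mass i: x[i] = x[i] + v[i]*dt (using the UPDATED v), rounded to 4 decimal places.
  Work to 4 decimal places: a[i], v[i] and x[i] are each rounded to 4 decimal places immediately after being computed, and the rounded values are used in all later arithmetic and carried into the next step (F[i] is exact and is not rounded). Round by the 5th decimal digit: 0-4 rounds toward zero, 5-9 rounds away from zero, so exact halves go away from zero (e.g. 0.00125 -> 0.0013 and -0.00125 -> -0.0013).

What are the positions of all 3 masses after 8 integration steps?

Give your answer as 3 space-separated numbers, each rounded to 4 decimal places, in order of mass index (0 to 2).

Answer: 5.0000 10.0000 14.0000

Derivation:
Step 0: x=[4.0000 10.0000 15.0000] v=[0.0000 0.0000 0.0000]
Step 1: x=[5.0000 9.0000 15.0000] v=[2.0000 -2.0000 0.0000]
Step 2: x=[5.0000 10.0000 14.0000] v=[0.0000 2.0000 -2.0000]
Step 3: x=[5.0000 10.0000 14.0000] v=[0.0000 0.0000 0.0000]
Step 4: x=[5.0000 9.0000 15.0000] v=[0.0000 -2.0000 2.0000]
Step 5: x=[4.0000 10.0000 15.0000] v=[-2.0000 2.0000 0.0000]
Step 6: x=[4.0000 10.0000 15.0000] v=[0.0000 0.0000 0.0000]
Step 7: x=[5.0000 9.0000 15.0000] v=[2.0000 -2.0000 0.0000]
Step 8: x=[5.0000 10.0000 14.0000] v=[0.0000 2.0000 -2.0000]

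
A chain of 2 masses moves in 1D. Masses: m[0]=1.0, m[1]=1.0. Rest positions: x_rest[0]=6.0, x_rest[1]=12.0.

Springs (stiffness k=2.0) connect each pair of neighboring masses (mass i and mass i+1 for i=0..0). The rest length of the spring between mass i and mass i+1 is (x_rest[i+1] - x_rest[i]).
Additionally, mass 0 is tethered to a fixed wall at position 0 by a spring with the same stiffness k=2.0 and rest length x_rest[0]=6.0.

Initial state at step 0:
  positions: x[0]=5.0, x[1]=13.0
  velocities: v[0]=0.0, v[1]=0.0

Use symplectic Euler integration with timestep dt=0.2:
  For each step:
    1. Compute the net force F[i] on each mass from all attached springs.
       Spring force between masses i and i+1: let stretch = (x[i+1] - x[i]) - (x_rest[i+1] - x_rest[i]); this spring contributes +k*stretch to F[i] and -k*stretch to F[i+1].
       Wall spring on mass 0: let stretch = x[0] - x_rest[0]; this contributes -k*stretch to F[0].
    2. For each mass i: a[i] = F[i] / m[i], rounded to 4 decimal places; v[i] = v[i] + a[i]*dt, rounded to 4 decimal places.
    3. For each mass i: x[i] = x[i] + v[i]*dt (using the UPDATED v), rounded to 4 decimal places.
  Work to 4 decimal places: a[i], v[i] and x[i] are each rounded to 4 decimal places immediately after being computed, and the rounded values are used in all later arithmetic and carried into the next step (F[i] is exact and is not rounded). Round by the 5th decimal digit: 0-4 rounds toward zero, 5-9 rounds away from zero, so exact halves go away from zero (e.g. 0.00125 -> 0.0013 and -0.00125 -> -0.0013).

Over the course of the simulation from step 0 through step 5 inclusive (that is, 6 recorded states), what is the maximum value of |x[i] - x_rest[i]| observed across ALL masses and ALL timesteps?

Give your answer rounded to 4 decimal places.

Step 0: x=[5.0000 13.0000] v=[0.0000 0.0000]
Step 1: x=[5.2400 12.8400] v=[1.2000 -0.8000]
Step 2: x=[5.6688 12.5520] v=[2.1440 -1.4400]
Step 3: x=[6.1948 12.1933] v=[2.6298 -1.7933]
Step 4: x=[6.7051 11.8348] v=[2.5513 -1.7927]
Step 5: x=[7.0893 11.5459] v=[1.9211 -1.4446]
Max displacement = 1.0893

Answer: 1.0893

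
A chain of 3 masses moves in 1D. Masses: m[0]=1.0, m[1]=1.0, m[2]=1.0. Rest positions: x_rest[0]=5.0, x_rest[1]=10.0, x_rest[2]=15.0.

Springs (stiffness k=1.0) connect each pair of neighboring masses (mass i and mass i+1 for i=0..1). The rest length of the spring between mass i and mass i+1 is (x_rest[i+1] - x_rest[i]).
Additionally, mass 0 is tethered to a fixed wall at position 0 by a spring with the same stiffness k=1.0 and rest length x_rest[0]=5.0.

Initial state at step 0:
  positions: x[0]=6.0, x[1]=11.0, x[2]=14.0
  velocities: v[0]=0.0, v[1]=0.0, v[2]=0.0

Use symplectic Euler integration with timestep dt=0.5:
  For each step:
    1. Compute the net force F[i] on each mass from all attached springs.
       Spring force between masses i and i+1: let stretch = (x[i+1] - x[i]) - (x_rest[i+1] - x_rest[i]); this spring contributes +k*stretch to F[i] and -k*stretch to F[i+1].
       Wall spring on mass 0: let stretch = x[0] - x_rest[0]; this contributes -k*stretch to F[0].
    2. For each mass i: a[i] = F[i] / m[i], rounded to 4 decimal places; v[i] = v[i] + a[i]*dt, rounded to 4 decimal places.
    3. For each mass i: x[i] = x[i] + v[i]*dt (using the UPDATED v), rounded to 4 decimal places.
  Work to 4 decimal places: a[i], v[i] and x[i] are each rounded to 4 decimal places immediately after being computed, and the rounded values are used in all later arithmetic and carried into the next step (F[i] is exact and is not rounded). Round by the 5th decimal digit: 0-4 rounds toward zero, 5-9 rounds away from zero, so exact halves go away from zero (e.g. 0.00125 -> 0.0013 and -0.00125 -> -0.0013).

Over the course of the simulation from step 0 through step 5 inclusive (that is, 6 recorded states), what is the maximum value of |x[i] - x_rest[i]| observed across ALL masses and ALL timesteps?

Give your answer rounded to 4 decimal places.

Answer: 1.3183

Derivation:
Step 0: x=[6.0000 11.0000 14.0000] v=[0.0000 0.0000 0.0000]
Step 1: x=[5.7500 10.5000 14.5000] v=[-0.5000 -1.0000 1.0000]
Step 2: x=[5.2500 9.8125 15.2500] v=[-1.0000 -1.3750 1.5000]
Step 3: x=[4.5781 9.3438 15.8907] v=[-1.3438 -0.9375 1.2813]
Step 4: x=[3.9531 9.3204 16.1447] v=[-1.2500 -0.0469 0.5079]
Step 5: x=[3.6817 9.6612 15.9426] v=[-0.5429 0.6816 -0.4043]
Max displacement = 1.3183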